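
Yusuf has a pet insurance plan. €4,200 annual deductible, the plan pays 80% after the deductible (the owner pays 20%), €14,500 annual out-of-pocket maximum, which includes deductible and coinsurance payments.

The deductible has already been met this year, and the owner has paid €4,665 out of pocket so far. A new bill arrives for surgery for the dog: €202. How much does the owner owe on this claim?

With the deductible met, the entire €202 is subject to coinsurance.
Coinsurance: €202 × 20% = €40.40.
Cumulative spending €4,665 + €40.40 = €4,705.40 stays under the €14,500 maximum.

€40.40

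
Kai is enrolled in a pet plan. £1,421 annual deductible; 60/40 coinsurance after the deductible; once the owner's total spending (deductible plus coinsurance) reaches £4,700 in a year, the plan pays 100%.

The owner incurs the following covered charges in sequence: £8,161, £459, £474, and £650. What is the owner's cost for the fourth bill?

£209.80

Claim 1 (£8,161): deductible takes £1,421, £6,740 remains; owner's 40% is £2,696. Owner pays £4,117; OOP now £4,117.
Claim 2 (£459): deductible already satisfied, so owner's share is 40% × £459 = £183.60. Cost to owner: £183.60. OOP to date £4,300.60.
Claim 3 (£474): deductible met; 40% of £474 = £189.60. Owner owes £189.60 (running OOP £4,490.20).
Claim 4 (£650): 40% coinsurance on £650 = £260. Adding that to £4,490.20 gives £4,750.20, past the £4,700 cap; owner pays only £4,700 − £4,490.20 = £209.80.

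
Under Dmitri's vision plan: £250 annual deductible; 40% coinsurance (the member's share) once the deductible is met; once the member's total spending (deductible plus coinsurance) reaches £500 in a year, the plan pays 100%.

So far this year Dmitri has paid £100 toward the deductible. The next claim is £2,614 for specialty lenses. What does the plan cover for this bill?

£2,214

£100 of the £250 deductible is already met, leaving £150.
That leaves £2,614 − £150 = £2,464 for coinsurance.
Member's 40% share of £2,464 is £985.60.
That puts the member's cost at £150 + £985.60 = £1,135.60 before any cap.
Adding £1,135.60 to the £100 already spent would give £1,235.60, which exceeds the £500 cap; the member pays just £500 − £100 = £400.
The insurer covers the remainder: £2,614 − £400 = £2,214.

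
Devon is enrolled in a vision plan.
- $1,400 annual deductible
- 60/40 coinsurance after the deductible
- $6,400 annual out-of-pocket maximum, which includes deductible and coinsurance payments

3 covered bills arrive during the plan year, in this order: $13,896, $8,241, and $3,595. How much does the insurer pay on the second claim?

Bill 1, $13,896: $1,400 finishes the deductible; $12,496 goes to coinsurance; coinsurance $12,496 × 40% = $4,998.40. Member pays $6,398.40; OOP now $6,398.40. Plan pays $13,896 − $6,398.40 = $7,497.60.
Bill 2, $8,241: 40% coinsurance on $8,241 = $3,296.40. Adding that to $6,398.40 gives $9,694.80, past the $6,400 cap; member pays only $6,400 − $6,398.40 = $1.60. Plan pays $8,241 − $1.60 = $8,239.40.

$8,239.40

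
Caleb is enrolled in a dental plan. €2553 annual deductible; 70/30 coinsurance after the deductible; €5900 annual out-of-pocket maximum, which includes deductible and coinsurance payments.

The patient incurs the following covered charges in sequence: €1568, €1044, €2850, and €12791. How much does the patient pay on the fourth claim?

€2474.30

Claim 1 — €1568: entire amount goes to the deductible. Patient pays €1568; OOP now €1568.
Claim 2 — €1044: €985 to deductible, leaving €59; coinsurance €59 × 30% = €17.70. Cost to patient: €1002.70. OOP to date €2570.70.
Claim 3 — €2850: deductible met; 30% of €2850 = €855. Patient owes €855 (running OOP €3425.70).
Claim 4 — €12791: 30% coinsurance on €12791 = €3837.30. That would push OOP to €7263, over the €5900 cap, so patient pays €5900 − €3425.70 = €2474.30.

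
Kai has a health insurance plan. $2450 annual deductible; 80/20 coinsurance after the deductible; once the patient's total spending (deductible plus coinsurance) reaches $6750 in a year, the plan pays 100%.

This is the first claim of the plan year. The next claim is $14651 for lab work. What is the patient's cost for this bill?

$4890.20

Nothing has been paid toward the $2450 deductible, so the first $2450 of this charge is applied there.
After the $2450 deductible portion, $14651 − $2450 = $12201 is subject to coinsurance.
20% of $12201 = $2440.20 falls to the patient.
So the patient owes $2450 + $2440.20 = $4890.20 before any cap.
Year-to-date out-of-pocket becomes $0 + $4890.20 = $4890.20, still under the $6750 maximum, so no cap applies.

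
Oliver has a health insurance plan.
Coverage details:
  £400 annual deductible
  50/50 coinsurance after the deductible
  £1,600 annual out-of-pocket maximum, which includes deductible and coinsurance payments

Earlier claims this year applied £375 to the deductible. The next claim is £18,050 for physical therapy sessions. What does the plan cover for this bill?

£16,825

£375 of the £400 deductible is already met, leaving £25.
After the £25 deductible portion, £18,050 − £25 = £18,025 is subject to coinsurance.
50% of £18,025 = £9,012.50 falls to the patient.
So the patient owes £25 + £9,012.50 = £9,037.50 before any cap.
Year-to-date out-of-pocket would reach £375 + £9,037.50 = £9,412.50, above the £1,600 maximum, so the patient pays only £1,600 − £375 = £1,225.
Insurer pays the balance: £18,050 − £1,225 = £16,825.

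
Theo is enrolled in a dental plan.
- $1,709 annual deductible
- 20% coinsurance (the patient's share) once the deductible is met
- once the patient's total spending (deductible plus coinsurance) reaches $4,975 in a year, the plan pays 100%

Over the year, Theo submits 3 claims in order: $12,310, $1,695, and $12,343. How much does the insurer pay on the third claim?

$11,536.20

Claim 1 ($12,310): deductible takes $1,709, $10,601 remains; coinsurance $10,601 × 20% = $2,120.20. Cost to patient: $3,829.20. OOP to date $3,829.20. Plan pays $12,310 − $3,829.20 = $8,480.80.
Claim 2 ($1,695): deductible met; 20% of $1,695 = $339. Cost to patient: $339. OOP to date $4,168.20. Insurer: $1,695 − $339 = $1,356.
Claim 3 ($12,343): deductible already satisfied, so patient's share is 20% × $12,343 = $2,468.60. That would push OOP to $6,636.80, over the $4,975 cap, so patient pays $4,975 − $4,168.20 = $806.80. Insurer: $12,343 − $806.80 = $11,536.20.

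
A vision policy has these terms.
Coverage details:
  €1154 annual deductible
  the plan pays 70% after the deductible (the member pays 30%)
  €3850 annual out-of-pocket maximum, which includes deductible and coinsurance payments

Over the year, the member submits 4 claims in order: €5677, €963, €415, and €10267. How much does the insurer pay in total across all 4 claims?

Claim 1 — €5677: €1154 finishes the deductible; €4523 goes to coinsurance; member's 30% is €1356.90. Cost to member: €2510.90. OOP to date €2510.90. Insurer: €5677 − €2510.90 = €3166.10.
Claim 2 — €963: deductible already satisfied, so member's share is 30% × €963 = €288.90. Member owes €288.90 (running OOP €2799.80). Insurer: €963 − €288.90 = €674.10.
Claim 3 — €415: deductible met; 30% of €415 = €124.50. Cost to member: €124.50. OOP to date €2924.30. Insurer: €415 − €124.50 = €290.50.
Claim 4 — €10267: deductible met; 30% of €10267 = €3080.10. That would push OOP to €6004.40, over the €3850 cap, so member pays €3850 − €2924.30 = €925.70. Insurer: €10267 − €925.70 = €9341.30.
Insurer total = bills − member's total = €17322 − €3850 = €13472.

€13472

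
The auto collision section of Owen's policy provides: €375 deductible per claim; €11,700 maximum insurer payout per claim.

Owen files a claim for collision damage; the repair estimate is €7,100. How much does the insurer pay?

After the deductible, €7,100 − €375 = €6,725 remains.
€6,725 is within the €11,700 limit, so the insurer pays €6,725.

€6,725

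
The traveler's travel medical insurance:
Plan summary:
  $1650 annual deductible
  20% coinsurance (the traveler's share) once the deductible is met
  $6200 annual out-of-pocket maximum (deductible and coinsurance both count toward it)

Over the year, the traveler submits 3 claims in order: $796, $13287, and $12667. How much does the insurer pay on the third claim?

#1 ($796): entire amount goes to the deductible. Traveler owes $796 (running OOP $796). Plan pays $796 − $796 = $0.
#2 ($13287): deductible takes $854, $12433 remains; traveler's 20% is $2486.60. Traveler owes $3340.60 (running OOP $4136.60). Plan pays $13287 − $3340.60 = $9946.40.
#3 ($12667): deductible already satisfied, so traveler's share is 20% × $12667 = $2533.40. That would push OOP to $6670, over the $6200 cap, so traveler pays $6200 − $4136.60 = $2063.40. Plan pays $12667 − $2063.40 = $10603.60.

$10603.60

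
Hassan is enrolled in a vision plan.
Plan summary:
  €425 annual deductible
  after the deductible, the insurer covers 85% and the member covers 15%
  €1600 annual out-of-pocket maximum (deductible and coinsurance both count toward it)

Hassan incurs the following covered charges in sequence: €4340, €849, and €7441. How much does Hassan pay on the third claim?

Bill 1, €4340: €425 finishes the deductible; €3915 goes to coinsurance; coinsurance €3915 × 15% = €587.25. Cost to member: €1012.25. OOP to date €1012.25.
Bill 2, €849: deductible met; 15% of €849 = €127.35. Member pays €127.35; OOP now €1139.60.
Bill 3, €7441: deductible already satisfied, so member's share is 15% × €7441 = €1116.15. Adding that to €1139.60 gives €2255.75, past the €1600 cap; member pays only €1600 − €1139.60 = €460.40.

€460.40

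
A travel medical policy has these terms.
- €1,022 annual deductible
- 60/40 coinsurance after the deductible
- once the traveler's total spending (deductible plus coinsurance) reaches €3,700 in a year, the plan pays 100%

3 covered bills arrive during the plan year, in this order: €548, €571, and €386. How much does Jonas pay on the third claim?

€154.40

Claim 1 — €548: fully absorbed by the deductible. Traveler owes €548 (running OOP €548).
Claim 2 — €571: €474 finishes the deductible; €97 goes to coinsurance; 40% of €97 = €38.80. Traveler owes €512.80 (running OOP €1,060.80).
Claim 3 — €386: deductible met; 40% of €386 = €154.40. Traveler pays €154.40; OOP now €1,215.20.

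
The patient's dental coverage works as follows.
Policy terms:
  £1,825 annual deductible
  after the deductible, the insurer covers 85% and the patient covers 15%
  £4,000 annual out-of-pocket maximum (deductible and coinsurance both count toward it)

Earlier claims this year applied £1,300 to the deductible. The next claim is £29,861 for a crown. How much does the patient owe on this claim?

£2,700

Deductible still to meet: £1,825 − £1,300 = £525.
The remaining £29,336 (= £29,861 − £525) moves to coinsurance.
Patient's 15% share of £29,336 is £4,400.40.
That puts the patient's cost at £525 + £4,400.40 = £4,925.40 before any cap.
That would bring total out-of-pocket to £6,225.40, past the £4,000 cap. The patient is capped at £4,000 − £1,300 = £2,700 on this claim.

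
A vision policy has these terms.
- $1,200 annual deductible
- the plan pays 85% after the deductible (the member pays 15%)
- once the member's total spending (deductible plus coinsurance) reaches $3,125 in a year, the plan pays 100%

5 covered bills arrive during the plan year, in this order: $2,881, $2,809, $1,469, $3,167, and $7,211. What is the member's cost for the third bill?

$220.35

Bill 1, $2,881: deductible takes $1,200, $1,681 remains; member's 15% is $252.15. Member pays $1,452.15; OOP now $1,452.15.
Bill 2, $2,809: 15% coinsurance on $2,809 = $421.35. Member pays $421.35; OOP now $1,873.50.
Bill 3, $1,469: deductible already satisfied, so member's share is 15% × $1,469 = $220.35. Cost to member: $220.35. OOP to date $2,093.85.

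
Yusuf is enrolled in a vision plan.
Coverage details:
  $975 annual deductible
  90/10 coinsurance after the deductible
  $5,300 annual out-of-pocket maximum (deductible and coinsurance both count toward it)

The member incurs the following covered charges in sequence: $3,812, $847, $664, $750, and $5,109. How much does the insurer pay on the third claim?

Claim 1 — $3,812: $975 to deductible, leaving $2,837; coinsurance $2,837 × 10% = $283.70. Member pays $1,258.70; OOP now $1,258.70. Plan pays $3,812 − $1,258.70 = $2,553.30.
Claim 2 — $847: deductible already satisfied, so member's share is 10% × $847 = $84.70. Cost to member: $84.70. OOP to date $1,343.40. Insurer: $847 − $84.70 = $762.30.
Claim 3 — $664: 10% coinsurance on $664 = $66.40. Member pays $66.40; OOP now $1,409.80. Plan pays $664 − $66.40 = $597.60.

$597.60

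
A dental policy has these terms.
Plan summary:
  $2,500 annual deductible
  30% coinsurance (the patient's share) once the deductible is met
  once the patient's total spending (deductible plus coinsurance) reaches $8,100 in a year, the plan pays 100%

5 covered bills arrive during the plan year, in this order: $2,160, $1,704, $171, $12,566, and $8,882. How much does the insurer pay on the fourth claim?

$8,796.20

Claim 1 — $2,160: fully absorbed by the deductible. Cost to patient: $2,160. OOP to date $2,160. Plan pays $2,160 − $2,160 = $0.
Claim 2 — $1,704: $340 to deductible, leaving $1,364; coinsurance $1,364 × 30% = $409.20. Patient pays $749.20; OOP now $2,909.20. Insurer: $1,704 − $749.20 = $954.80.
Claim 3 — $171: deductible met; 30% of $171 = $51.30. Patient owes $51.30 (running OOP $2,960.50). Insurer: $171 − $51.30 = $119.70.
Claim 4 — $12,566: deductible already satisfied, so patient's share is 30% × $12,566 = $3,769.80. Patient pays $3,769.80; OOP now $6,730.30. Insurer: $12,566 − $3,769.80 = $8,796.20.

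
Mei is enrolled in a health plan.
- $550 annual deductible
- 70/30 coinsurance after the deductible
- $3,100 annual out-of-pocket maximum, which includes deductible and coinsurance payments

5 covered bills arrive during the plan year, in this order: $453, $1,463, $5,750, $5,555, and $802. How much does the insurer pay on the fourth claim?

Claim 1 ($453): entire amount goes to the deductible. Patient pays $453; OOP now $453. Insurer: $453 − $453 = $0.
Claim 2 ($1,463): deductible takes $97, $1,366 remains; coinsurance $1,366 × 30% = $409.80. Patient owes $506.80 (running OOP $959.80). Plan pays $1,463 − $506.80 = $956.20.
Claim 3 ($5,750): deductible met; 30% of $5,750 = $1,725. Patient owes $1,725 (running OOP $2,684.80). Plan pays $5,750 − $1,725 = $4,025.
Claim 4 ($5,555): deductible already satisfied, so patient's share is 30% × $5,555 = $1,666.50. That would push OOP to $4,351.30, over the $3,100 cap, so patient pays $3,100 − $2,684.80 = $415.20. Insurer: $5,555 − $415.20 = $5,139.80.

$5,139.80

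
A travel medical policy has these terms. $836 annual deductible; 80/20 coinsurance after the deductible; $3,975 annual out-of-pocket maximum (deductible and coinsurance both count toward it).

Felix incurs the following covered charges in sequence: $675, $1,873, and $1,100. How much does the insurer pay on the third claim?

$880

Bill 1, $675: all of it applies to the deductible. Traveler pays $675; OOP now $675. Insurer: $675 − $675 = $0.
Bill 2, $1,873: $161 to deductible, leaving $1,712; coinsurance $1,712 × 20% = $342.40. Traveler pays $503.40; OOP now $1,178.40. Plan pays $1,873 − $503.40 = $1,369.60.
Bill 3, $1,100: deductible already satisfied, so traveler's share is 20% × $1,100 = $220. Cost to traveler: $220. OOP to date $1,398.40. Insurer: $1,100 − $220 = $880.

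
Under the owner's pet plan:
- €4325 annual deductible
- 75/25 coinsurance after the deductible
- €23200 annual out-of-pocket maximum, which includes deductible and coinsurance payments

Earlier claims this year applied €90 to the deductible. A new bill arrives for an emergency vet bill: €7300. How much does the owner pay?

€90 of the €4325 deductible is already met, leaving €4235.
After the €4235 deductible portion, €7300 − €4235 = €3065 is subject to coinsurance.
25% of €3065 = €766.25 falls to the owner.
So the owner owes €4235 + €766.25 = €5001.25 before any cap.
Total out-of-pocket so far would be €90 + €5001.25 = €5091.25, below the €23200 cap — no reduction.

€5001.25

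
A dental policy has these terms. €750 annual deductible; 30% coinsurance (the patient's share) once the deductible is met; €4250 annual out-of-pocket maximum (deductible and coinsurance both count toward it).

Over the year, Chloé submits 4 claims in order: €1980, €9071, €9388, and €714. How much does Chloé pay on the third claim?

€409.70

#1 (€1980): €750 finishes the deductible; €1230 goes to coinsurance; patient's 30% is €369. Cost to patient: €1119. OOP to date €1119.
#2 (€9071): deductible met; 30% of €9071 = €2721.30. Patient owes €2721.30 (running OOP €3840.30).
#3 (€9388): deductible met; 30% of €9388 = €2816.40. OOP would hit €6656.70 > €4250, so the cap limits the patient to €4250 − €3840.30 = €409.70.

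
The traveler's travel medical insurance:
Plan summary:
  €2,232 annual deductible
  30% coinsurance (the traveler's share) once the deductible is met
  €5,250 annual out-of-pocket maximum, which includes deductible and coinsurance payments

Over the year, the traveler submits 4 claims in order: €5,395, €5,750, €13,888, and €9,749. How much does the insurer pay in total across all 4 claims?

Claim 1 — €5,395: €2,232 to deductible, leaving €3,163; coinsurance €3,163 × 30% = €948.90. Cost to traveler: €3,180.90. OOP to date €3,180.90. Insurer: €5,395 − €3,180.90 = €2,214.10.
Claim 2 — €5,750: deductible already satisfied, so traveler's share is 30% × €5,750 = €1,725. Traveler pays €1,725; OOP now €4,905.90. Insurer: €5,750 − €1,725 = €4,025.
Claim 3 — €13,888: 30% coinsurance on €13,888 = €4,166.40. That would push OOP to €9,072.30, over the €5,250 cap, so traveler pays €5,250 − €4,905.90 = €344.10. Plan pays €13,888 − €344.10 = €13,543.90.
Claim 4 — €9,749: deductible already satisfied, so traveler's share is 30% × €9,749 = €2,924.70. That would push OOP to €8,174.70, over the €5,250 cap, so traveler pays €5,250 − €5,250 = €0. Insurer: €9,749 − €0 = €9,749.
Insurer total: €2,214.10 + €4,025 + €13,543.90 + €9,749 = €29,532.

€29,532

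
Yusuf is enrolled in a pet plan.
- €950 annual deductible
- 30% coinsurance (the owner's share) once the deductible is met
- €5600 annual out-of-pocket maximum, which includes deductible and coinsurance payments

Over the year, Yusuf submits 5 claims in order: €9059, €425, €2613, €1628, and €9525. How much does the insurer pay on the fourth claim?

€1139.60

Claim 1 (€9059): €950 to deductible, leaving €8109; 30% of €8109 = €2432.70. Owner owes €3382.70 (running OOP €3382.70). Plan pays €9059 − €3382.70 = €5676.30.
Claim 2 (€425): deductible met; 30% of €425 = €127.50. Owner pays €127.50; OOP now €3510.20. Plan pays €425 − €127.50 = €297.50.
Claim 3 (€2613): deductible already satisfied, so owner's share is 30% × €2613 = €783.90. Cost to owner: €783.90. OOP to date €4294.10. Plan pays €2613 − €783.90 = €1829.10.
Claim 4 (€1628): deductible already satisfied, so owner's share is 30% × €1628 = €488.40. Owner owes €488.40 (running OOP €4782.50). Insurer: €1628 − €488.40 = €1139.60.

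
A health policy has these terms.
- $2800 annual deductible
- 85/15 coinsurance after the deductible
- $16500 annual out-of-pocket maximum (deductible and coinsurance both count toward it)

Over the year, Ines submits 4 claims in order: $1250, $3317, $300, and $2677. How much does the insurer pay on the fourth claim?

$2275.45

Claim 1 — $1250: all of it applies to the deductible. Cost to patient: $1250. OOP to date $1250. Insurer: $1250 − $1250 = $0.
Claim 2 — $3317: deductible takes $1550, $1767 remains; coinsurance $1767 × 15% = $265.05. Cost to patient: $1815.05. OOP to date $3065.05. Plan pays $3317 − $1815.05 = $1501.95.
Claim 3 — $300: 15% coinsurance on $300 = $45. Patient owes $45 (running OOP $3110.05). Plan pays $300 − $45 = $255.
Claim 4 — $2677: deductible met; 15% of $2677 = $401.55. Cost to patient: $401.55. OOP to date $3511.60. Insurer: $2677 − $401.55 = $2275.45.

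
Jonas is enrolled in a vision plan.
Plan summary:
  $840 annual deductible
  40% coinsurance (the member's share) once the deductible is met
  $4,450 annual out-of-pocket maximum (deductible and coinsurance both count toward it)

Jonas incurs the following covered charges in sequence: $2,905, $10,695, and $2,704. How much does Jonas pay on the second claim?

$2,784

Claim 1 ($2,905): $840 finishes the deductible; $2,065 goes to coinsurance; 40% of $2,065 = $826. Cost to member: $1,666. OOP to date $1,666.
Claim 2 ($10,695): deductible met; 40% of $10,695 = $4,278. Adding that to $1,666 gives $5,944, past the $4,450 cap; member pays only $4,450 − $1,666 = $2,784.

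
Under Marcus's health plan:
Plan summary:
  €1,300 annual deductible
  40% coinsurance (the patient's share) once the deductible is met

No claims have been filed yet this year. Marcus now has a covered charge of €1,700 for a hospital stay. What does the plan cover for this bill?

Deductible not yet touched, so the first €1,300 of the bill goes to the deductible.
After the €1,300 deductible portion, €1,700 − €1,300 = €400 is subject to coinsurance.
Coinsurance: €400 × 40% = €160.
Patient responsibility: €1,300 + €160 = €1,460.
The insurer covers the remainder: €1,700 − €1,460 = €240.

€240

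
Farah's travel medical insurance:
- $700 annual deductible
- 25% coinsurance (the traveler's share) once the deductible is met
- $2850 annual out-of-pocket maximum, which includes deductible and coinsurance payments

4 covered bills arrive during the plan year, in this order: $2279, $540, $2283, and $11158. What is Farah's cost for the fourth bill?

Bill 1, $2279: deductible takes $700, $1579 remains; coinsurance $1579 × 25% = $394.75. Traveler pays $1094.75; OOP now $1094.75.
Bill 2, $540: deductible already satisfied, so traveler's share is 25% × $540 = $135. Traveler pays $135; OOP now $1229.75.
Bill 3, $2283: deductible met; 25% of $2283 = $570.75. Cost to traveler: $570.75. OOP to date $1800.50.
Bill 4, $11158: deductible met; 25% of $11158 = $2789.50. OOP would hit $4590 > $2850, so the cap limits the traveler to $2850 − $1800.50 = $1049.50.

$1049.50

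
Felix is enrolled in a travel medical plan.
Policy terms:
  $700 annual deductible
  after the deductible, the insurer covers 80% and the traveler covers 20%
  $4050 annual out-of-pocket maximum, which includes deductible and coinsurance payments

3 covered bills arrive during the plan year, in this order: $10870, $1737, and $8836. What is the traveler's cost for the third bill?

$968.60

Claim 1 ($10870): deductible takes $700, $10170 remains; coinsurance $10170 × 20% = $2034. Cost to traveler: $2734. OOP to date $2734.
Claim 2 ($1737): deductible already satisfied, so traveler's share is 20% × $1737 = $347.40. Cost to traveler: $347.40. OOP to date $3081.40.
Claim 3 ($8836): deductible met; 20% of $8836 = $1767.20. Adding that to $3081.40 gives $4848.60, past the $4050 cap; traveler pays only $4050 − $3081.40 = $968.60.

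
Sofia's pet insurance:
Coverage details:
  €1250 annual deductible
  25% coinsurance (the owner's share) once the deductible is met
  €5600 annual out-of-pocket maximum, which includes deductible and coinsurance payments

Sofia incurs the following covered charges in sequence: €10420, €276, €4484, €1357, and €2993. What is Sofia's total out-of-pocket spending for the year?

€5600

Bill 1, €10420: €1250 to deductible, leaving €9170; owner's 25% is €2292.50. Owner owes €3542.50 (running OOP €3542.50).
Bill 2, €276: deductible met; 25% of €276 = €69. Owner pays €69; OOP now €3611.50.
Bill 3, €4484: deductible met; 25% of €4484 = €1121. Owner owes €1121 (running OOP €4732.50).
Bill 4, €1357: deductible already satisfied, so owner's share is 25% × €1357 = €339.25. Cost to owner: €339.25. OOP to date €5071.75.
Bill 5, €2993: deductible met; 25% of €2993 = €748.25. OOP would hit €5820 > €5600, so the cap limits the owner to €5600 − €5071.75 = €528.25.
Summing the owner's payments: €3542.50 + €69 + €1121 + €339.25 + €528.25 = €5600.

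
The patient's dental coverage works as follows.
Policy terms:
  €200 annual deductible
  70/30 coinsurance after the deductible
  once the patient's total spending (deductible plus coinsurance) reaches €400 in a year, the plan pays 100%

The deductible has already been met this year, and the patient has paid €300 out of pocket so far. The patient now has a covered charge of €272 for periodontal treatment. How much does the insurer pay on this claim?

The deductible is already satisfied, so the full bill goes to coinsurance.
Patient's 30% share of €272 is €81.60.
Total out-of-pocket so far would be €300 + €81.60 = €381.60, below the €400 cap — no reduction.
The insurer covers the remainder: €272 − €81.60 = €190.40.

€190.40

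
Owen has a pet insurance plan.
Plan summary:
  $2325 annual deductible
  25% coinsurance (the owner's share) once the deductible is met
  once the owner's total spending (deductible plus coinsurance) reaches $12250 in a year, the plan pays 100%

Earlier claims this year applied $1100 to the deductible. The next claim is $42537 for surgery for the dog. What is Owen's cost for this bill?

$11150

$1100 of the $2325 deductible is already met, leaving $1225.
After the $1225 deductible portion, $42537 − $1225 = $41312 is subject to coinsurance.
25% of $41312 = $10328 falls to the owner.
Owner responsibility before any cap: $1225 + $10328 = $11553.
Adding $11553 to the $1100 already spent would give $12653, which exceeds the $12250 cap; the owner pays just $12250 − $1100 = $11150.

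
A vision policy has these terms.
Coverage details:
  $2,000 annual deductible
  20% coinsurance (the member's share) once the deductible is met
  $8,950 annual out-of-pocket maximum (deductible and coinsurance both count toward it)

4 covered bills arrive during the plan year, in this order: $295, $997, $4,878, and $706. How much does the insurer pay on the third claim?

#1 ($295): fully absorbed by the deductible. Member owes $295 (running OOP $295). Plan pays $295 − $295 = $0.
#2 ($997): fully absorbed by the deductible. Member owes $997 (running OOP $1,292). Insurer: $997 − $997 = $0.
#3 ($4,878): $708 to deductible, leaving $4,170; member's 20% is $834. Member pays $1,542; OOP now $2,834. Insurer: $4,878 − $1,542 = $3,336.

$3,336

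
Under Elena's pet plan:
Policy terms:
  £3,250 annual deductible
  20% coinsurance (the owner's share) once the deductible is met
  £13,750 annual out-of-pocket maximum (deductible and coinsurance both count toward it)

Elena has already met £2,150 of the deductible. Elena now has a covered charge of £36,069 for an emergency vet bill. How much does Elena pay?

Deductible still to meet: £3,250 − £2,150 = £1,100.
That leaves £36,069 − £1,100 = £34,969 for coinsurance.
Coinsurance: £34,969 × 20% = £6,993.80.
Owner responsibility before any cap: £1,100 + £6,993.80 = £8,093.80.
Total out-of-pocket so far would be £2,150 + £8,093.80 = £10,243.80, below the £13,750 cap — no reduction.

£8,093.80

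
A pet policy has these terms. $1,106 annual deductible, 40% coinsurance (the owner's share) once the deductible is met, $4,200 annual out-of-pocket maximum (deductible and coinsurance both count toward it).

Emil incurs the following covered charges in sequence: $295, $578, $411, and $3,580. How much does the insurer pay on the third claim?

$106.80

Bill 1, $295: fully absorbed by the deductible. Owner owes $295 (running OOP $295). Plan pays $295 − $295 = $0.
Bill 2, $578: entire amount goes to the deductible. Cost to owner: $578. OOP to date $873. Insurer: $578 − $578 = $0.
Bill 3, $411: $233 to deductible, leaving $178; coinsurance $178 × 40% = $71.20. Cost to owner: $304.20. OOP to date $1,177.20. Insurer: $411 − $304.20 = $106.80.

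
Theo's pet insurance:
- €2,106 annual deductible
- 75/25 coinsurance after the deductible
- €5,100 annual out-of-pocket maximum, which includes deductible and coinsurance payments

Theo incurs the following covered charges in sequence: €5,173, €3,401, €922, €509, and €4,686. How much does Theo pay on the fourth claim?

€127.25

#1 (€5,173): deductible takes €2,106, €3,067 remains; owner's 25% is €766.75. Owner pays €2,872.75; OOP now €2,872.75.
#2 (€3,401): deductible already satisfied, so owner's share is 25% × €3,401 = €850.25. Owner owes €850.25 (running OOP €3,723).
#3 (€922): deductible already satisfied, so owner's share is 25% × €922 = €230.50. Owner pays €230.50; OOP now €3,953.50.
#4 (€509): deductible met; 25% of €509 = €127.25. Owner owes €127.25 (running OOP €4,080.75).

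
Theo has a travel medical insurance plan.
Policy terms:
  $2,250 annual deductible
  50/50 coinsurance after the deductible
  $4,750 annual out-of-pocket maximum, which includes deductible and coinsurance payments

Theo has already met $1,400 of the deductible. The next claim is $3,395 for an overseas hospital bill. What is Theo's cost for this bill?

Remaining deductible: $2,250 − $1,400 = $850.
That leaves $3,395 − $850 = $2,545 for coinsurance.
Coinsurance: $2,545 × 50% = $1,272.50.
So the traveler owes $850 + $1,272.50 = $2,122.50 before any cap.
Cumulative spending $1,400 + $2,122.50 = $3,522.50 stays under the $4,750 maximum.

$2,122.50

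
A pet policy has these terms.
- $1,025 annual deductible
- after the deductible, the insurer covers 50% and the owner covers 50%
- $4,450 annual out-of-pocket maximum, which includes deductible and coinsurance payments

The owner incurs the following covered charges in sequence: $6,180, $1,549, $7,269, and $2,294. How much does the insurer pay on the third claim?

Bill 1, $6,180: $1,025 finishes the deductible; $5,155 goes to coinsurance; coinsurance $5,155 × 50% = $2,577.50. Owner owes $3,602.50 (running OOP $3,602.50). Insurer: $6,180 − $3,602.50 = $2,577.50.
Bill 2, $1,549: 50% coinsurance on $1,549 = $774.50. Owner pays $774.50; OOP now $4,377. Insurer: $1,549 − $774.50 = $774.50.
Bill 3, $7,269: 50% coinsurance on $7,269 = $3,634.50. Adding that to $4,377 gives $8,011.50, past the $4,450 cap; owner pays only $4,450 − $4,377 = $73. Insurer: $7,269 − $73 = $7,196.

$7,196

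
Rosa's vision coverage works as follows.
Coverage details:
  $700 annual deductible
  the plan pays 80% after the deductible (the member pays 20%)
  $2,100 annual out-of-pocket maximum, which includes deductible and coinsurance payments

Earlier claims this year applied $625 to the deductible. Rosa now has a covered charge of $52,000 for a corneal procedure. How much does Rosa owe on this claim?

$625 of the $700 deductible is already met, leaving $75.
The remaining $51,925 (= $52,000 − $75) moves to coinsurance.
20% of $51,925 = $10,385 falls to the member.
That puts the member's cost at $75 + $10,385 = $10,460 before any cap.
Year-to-date out-of-pocket would reach $625 + $10,460 = $11,085, above the $2,100 maximum, so the member pays only $2,100 − $625 = $1,475.

$1,475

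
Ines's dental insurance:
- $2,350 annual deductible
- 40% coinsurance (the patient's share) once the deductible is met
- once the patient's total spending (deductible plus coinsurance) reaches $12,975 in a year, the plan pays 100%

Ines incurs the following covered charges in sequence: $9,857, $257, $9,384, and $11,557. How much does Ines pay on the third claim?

Claim 1 — $9,857: deductible takes $2,350, $7,507 remains; patient's 40% is $3,002.80. Patient pays $5,352.80; OOP now $5,352.80.
Claim 2 — $257: deductible met; 40% of $257 = $102.80. Cost to patient: $102.80. OOP to date $5,455.60.
Claim 3 — $9,384: deductible met; 40% of $9,384 = $3,753.60. Cost to patient: $3,753.60. OOP to date $9,209.20.

$3,753.60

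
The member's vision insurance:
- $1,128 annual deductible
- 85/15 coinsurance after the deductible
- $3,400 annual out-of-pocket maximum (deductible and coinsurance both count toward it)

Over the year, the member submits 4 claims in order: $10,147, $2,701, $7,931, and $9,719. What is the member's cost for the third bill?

$514

#1 ($10,147): deductible takes $1,128, $9,019 remains; 15% of $9,019 = $1,352.85. Member pays $2,480.85; OOP now $2,480.85.
#2 ($2,701): 15% coinsurance on $2,701 = $405.15. Cost to member: $405.15. OOP to date $2,886.
#3 ($7,931): deductible met; 15% of $7,931 = $1,189.65. Adding that to $2,886 gives $4,075.65, past the $3,400 cap; member pays only $3,400 − $2,886 = $514.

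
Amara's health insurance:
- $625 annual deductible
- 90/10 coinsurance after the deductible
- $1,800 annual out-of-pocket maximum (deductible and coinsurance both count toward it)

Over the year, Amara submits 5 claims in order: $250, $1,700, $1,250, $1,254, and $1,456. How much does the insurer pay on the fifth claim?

Claim 1 — $250: fully absorbed by the deductible. Patient pays $250; OOP now $250. Plan pays $250 − $250 = $0.
Claim 2 — $1,700: $375 finishes the deductible; $1,325 goes to coinsurance; coinsurance $1,325 × 10% = $132.50. Patient pays $507.50; OOP now $757.50. Plan pays $1,700 − $507.50 = $1,192.50.
Claim 3 — $1,250: 10% coinsurance on $1,250 = $125. Patient pays $125; OOP now $882.50. Plan pays $1,250 − $125 = $1,125.
Claim 4 — $1,254: deductible already satisfied, so patient's share is 10% × $1,254 = $125.40. Patient owes $125.40 (running OOP $1,007.90). Plan pays $1,254 − $125.40 = $1,128.60.
Claim 5 — $1,456: deductible already satisfied, so patient's share is 10% × $1,456 = $145.60. Cost to patient: $145.60. OOP to date $1,153.50. Plan pays $1,456 − $145.60 = $1,310.40.

$1,310.40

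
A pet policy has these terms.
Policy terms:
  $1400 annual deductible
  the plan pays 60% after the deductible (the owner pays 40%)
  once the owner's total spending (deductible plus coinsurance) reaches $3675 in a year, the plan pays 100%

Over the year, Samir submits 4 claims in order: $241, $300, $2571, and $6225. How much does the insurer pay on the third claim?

$1027.20

Claim 1 ($241): fully absorbed by the deductible. Owner pays $241; OOP now $241. Plan pays $241 − $241 = $0.
Claim 2 ($300): all of it applies to the deductible. Owner owes $300 (running OOP $541). Plan pays $300 − $300 = $0.
Claim 3 ($2571): deductible takes $859, $1712 remains; coinsurance $1712 × 40% = $684.80. Owner owes $1543.80 (running OOP $2084.80). Insurer: $2571 − $1543.80 = $1027.20.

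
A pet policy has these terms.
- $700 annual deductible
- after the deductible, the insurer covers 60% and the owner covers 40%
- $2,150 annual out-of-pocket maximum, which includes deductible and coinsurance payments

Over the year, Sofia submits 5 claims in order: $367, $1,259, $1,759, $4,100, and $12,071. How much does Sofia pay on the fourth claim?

Claim 1 ($367): all of it applies to the deductible. Owner owes $367 (running OOP $367).
Claim 2 ($1,259): $333 to deductible, leaving $926; coinsurance $926 × 40% = $370.40. Owner pays $703.40; OOP now $1,070.40.
Claim 3 ($1,759): 40% coinsurance on $1,759 = $703.60. Cost to owner: $703.60. OOP to date $1,774.
Claim 4 ($4,100): 40% coinsurance on $4,100 = $1,640. OOP would hit $3,414 > $2,150, so the cap limits the owner to $2,150 − $1,774 = $376.

$376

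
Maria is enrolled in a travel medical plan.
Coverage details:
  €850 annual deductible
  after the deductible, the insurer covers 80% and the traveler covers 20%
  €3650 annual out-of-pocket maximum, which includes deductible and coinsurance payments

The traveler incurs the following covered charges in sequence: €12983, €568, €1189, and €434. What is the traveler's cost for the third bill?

Bill 1, €12983: €850 finishes the deductible; €12133 goes to coinsurance; coinsurance €12133 × 20% = €2426.60. Cost to traveler: €3276.60. OOP to date €3276.60.
Bill 2, €568: deductible already satisfied, so traveler's share is 20% × €568 = €113.60. Traveler pays €113.60; OOP now €3390.20.
Bill 3, €1189: 20% coinsurance on €1189 = €237.80. Cost to traveler: €237.80. OOP to date €3628.

€237.80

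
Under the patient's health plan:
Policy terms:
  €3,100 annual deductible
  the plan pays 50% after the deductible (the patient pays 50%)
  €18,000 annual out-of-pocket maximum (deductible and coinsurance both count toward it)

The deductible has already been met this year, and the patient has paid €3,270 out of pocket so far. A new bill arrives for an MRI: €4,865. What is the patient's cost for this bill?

€2,432.50

With the deductible met, the entire €4,865 is subject to coinsurance.
50% of €4,865 = €2,432.50 falls to the patient.
Year-to-date out-of-pocket becomes €3,270 + €2,432.50 = €5,702.50, still under the €18,000 maximum, so no cap applies.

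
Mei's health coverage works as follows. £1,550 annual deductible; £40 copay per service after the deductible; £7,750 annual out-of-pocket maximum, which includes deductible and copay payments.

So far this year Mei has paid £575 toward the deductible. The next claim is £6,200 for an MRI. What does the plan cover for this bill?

£5,185

£575 of the £1,550 deductible is already met, leaving £975.
After the £975 deductible portion, £6,200 − £975 = £5,225 is subject to the copay.
Copay on this service: £40.
So the patient owes £975 + £40 = £1,015 before any cap.
Year-to-date out-of-pocket becomes £575 + £1,015 = £1,590, still under the £7,750 maximum, so no cap applies.
The plan picks up £6,200 − £1,015 = £5,185.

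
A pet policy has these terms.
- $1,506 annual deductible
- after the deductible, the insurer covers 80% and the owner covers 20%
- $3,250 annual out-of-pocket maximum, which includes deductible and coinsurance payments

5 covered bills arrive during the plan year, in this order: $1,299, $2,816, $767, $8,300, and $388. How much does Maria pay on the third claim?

$153.40

Bill 1, $1,299: fully absorbed by the deductible. Owner owes $1,299 (running OOP $1,299).
Bill 2, $2,816: $207 to deductible, leaving $2,609; coinsurance $2,609 × 20% = $521.80. Cost to owner: $728.80. OOP to date $2,027.80.
Bill 3, $767: 20% coinsurance on $767 = $153.40. Owner owes $153.40 (running OOP $2,181.20).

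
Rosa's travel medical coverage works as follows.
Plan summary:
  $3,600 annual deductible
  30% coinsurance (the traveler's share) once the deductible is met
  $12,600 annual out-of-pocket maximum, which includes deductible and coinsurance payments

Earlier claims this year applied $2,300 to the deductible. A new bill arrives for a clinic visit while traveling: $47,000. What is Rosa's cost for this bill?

Deductible still to meet: $3,600 − $2,300 = $1,300.
That leaves $47,000 − $1,300 = $45,700 for coinsurance.
Traveler's 30% share of $45,700 is $13,710.
That puts the traveler's cost at $1,300 + $13,710 = $15,010 before any cap.
That would bring total out-of-pocket to $17,310, past the $12,600 cap. The traveler is capped at $12,600 − $2,300 = $10,300 on this claim.

$10,300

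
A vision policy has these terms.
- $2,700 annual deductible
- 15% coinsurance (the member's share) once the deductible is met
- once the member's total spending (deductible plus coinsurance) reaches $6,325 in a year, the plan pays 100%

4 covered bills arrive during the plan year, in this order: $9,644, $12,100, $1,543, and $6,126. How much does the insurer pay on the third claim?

Claim 1 — $9,644: deductible takes $2,700, $6,944 remains; coinsurance $6,944 × 15% = $1,041.60. Member pays $3,741.60; OOP now $3,741.60. Plan pays $9,644 − $3,741.60 = $5,902.40.
Claim 2 — $12,100: deductible met; 15% of $12,100 = $1,815. Cost to member: $1,815. OOP to date $5,556.60. Insurer: $12,100 − $1,815 = $10,285.
Claim 3 — $1,543: 15% coinsurance on $1,543 = $231.45. Member pays $231.45; OOP now $5,788.05. Insurer: $1,543 − $231.45 = $1,311.55.

$1,311.55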